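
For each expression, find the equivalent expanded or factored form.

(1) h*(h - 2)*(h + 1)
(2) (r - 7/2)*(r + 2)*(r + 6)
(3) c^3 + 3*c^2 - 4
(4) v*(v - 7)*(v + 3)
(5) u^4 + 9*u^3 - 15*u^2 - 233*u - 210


(1) = h^3 - h^2 - 2*h
(2) = r^3 + 9*r^2/2 - 16*r - 42
(3) = (c - 1)*(c + 2)^2
(4) = v^3 - 4*v^2 - 21*v
(5) = (u - 5)*(u + 1)*(u + 6)*(u + 7)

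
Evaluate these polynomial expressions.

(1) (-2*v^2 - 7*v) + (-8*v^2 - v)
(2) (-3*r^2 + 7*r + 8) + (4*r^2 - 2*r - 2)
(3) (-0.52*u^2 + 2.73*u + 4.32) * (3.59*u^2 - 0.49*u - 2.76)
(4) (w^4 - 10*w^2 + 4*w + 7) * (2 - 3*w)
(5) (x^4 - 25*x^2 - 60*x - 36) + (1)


(1) = -10*v^2 - 8*v
(2) = r^2 + 5*r + 6
(3) = -1.8668*u^4 + 10.0555*u^3 + 15.6063*u^2 - 9.6516*u - 11.9232
(4) = -3*w^5 + 2*w^4 + 30*w^3 - 32*w^2 - 13*w + 14
(5) = x^4 - 25*x^2 - 60*x - 35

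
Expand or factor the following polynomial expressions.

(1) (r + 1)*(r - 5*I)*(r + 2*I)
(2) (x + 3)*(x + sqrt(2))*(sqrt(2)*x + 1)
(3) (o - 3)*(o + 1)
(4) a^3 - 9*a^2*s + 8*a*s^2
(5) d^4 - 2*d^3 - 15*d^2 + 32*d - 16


(1) = r^3 + r^2 - 3*I*r^2 + 10*r - 3*I*r + 10
(2) = sqrt(2)*x^3 + 3*x^2 + 3*sqrt(2)*x^2 + sqrt(2)*x + 9*x + 3*sqrt(2)
(3) = o^2 - 2*o - 3
(4) = a*(a - 8*s)*(a - s)
(5) = (d - 4)*(d - 1)^2*(d + 4)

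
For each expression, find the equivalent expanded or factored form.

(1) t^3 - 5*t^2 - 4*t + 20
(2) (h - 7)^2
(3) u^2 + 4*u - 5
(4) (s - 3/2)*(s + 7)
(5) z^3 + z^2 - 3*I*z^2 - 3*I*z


(1) = (t - 5)*(t - 2)*(t + 2)
(2) = h^2 - 14*h + 49
(3) = (u - 1)*(u + 5)
(4) = s^2 + 11*s/2 - 21/2
(5) = z*(z + 1)*(z - 3*I)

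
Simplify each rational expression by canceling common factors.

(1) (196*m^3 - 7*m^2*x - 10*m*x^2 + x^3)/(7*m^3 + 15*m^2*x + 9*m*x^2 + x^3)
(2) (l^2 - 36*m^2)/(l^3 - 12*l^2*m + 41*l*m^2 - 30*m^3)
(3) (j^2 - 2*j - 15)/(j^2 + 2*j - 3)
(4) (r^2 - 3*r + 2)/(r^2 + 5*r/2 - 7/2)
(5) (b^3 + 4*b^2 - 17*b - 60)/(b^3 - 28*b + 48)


(1) = (196*m^3 - 7*m^2*x - 10*m*x^2 + x^3)/(7*m^3 + 15*m^2*x + 9*m*x^2 + x^3)
(2) = (l + 6*m)/(l^2 - 6*l*m + 5*m^2)
(3) = (j - 5)/(j - 1)
(4) = (2*r - 4)/(2*r + 7)
(5) = (b^2 + 8*b + 15)/(b^2 + 4*b - 12)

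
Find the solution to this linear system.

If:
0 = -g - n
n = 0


Then:
g = 0
n = 0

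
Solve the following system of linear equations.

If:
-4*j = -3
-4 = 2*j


Then:
No Solution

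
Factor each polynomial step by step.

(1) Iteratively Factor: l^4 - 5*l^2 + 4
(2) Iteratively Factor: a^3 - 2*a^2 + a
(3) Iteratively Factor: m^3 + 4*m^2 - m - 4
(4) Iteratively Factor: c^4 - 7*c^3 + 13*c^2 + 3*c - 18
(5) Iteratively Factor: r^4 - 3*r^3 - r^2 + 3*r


(1) = (l - 1)*(l^3 + l^2 - 4*l - 4) = (l - 1)*(l + 2)*(l^2 - l - 2) = (l - 1)*(l + 1)*(l + 2)*(l - 2)
(2) = (a - 1)*(a^2 - a) = a*(a - 1)*(a - 1)
(3) = (m + 1)*(m^2 + 3*m - 4) = (m + 1)*(m + 4)*(m - 1)
(4) = (c - 2)*(c^3 - 5*c^2 + 3*c + 9) = (c - 2)*(c + 1)*(c^2 - 6*c + 9) = (c - 3)*(c - 2)*(c + 1)*(c - 3)
(5) = (r + 1)*(r^3 - 4*r^2 + 3*r) = (r - 3)*(r + 1)*(r^2 - r) = r*(r - 3)*(r + 1)*(r - 1)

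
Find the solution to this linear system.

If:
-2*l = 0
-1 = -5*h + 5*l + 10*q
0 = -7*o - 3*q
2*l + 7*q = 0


Then:
h = 1/5
l = 0
o = 0
q = 0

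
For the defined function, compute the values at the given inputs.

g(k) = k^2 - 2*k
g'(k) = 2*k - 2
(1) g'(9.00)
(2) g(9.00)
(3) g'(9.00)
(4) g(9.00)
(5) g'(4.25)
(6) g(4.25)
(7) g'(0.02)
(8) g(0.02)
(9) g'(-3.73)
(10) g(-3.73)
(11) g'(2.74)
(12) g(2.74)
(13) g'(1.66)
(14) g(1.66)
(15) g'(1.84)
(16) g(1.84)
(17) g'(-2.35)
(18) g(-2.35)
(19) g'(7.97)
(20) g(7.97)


(1) = 16.00
(2) = 63.00
(3) = 16.00
(4) = 63.00
(5) = 6.50
(6) = 9.56
(7) = -1.96
(8) = -0.04
(9) = -9.46
(10) = 21.37
(11) = 3.48
(12) = 2.03
(13) = 1.32
(14) = -0.56
(15) = 1.68
(16) = -0.29
(17) = -6.70
(18) = 10.22
(19) = 13.94
(20) = 47.58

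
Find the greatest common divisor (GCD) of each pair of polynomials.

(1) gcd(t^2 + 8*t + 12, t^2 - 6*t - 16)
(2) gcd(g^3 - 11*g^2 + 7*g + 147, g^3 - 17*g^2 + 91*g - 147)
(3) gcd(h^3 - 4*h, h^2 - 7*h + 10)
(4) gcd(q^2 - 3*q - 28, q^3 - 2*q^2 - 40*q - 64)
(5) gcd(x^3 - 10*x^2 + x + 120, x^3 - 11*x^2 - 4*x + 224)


(1) = t + 2
(2) = g^2 - 14*g + 49
(3) = h - 2
(4) = q + 4
(5) = x - 8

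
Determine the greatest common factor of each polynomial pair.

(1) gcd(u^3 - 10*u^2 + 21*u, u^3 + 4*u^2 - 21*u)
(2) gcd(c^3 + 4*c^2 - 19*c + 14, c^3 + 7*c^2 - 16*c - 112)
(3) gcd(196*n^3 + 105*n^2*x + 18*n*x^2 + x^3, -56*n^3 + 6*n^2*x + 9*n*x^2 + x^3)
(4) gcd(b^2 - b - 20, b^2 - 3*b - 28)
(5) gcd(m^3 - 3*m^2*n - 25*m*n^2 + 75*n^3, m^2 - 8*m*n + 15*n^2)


(1) = u^2 - 3*u
(2) = c + 7
(3) = gcd((4*n + x)*(7*n + x)^2, (-2*n + x)*(4*n + x)*(7*n + x)) = 28*n^2 + 11*n*x + x^2
(4) = b + 4
(5) = m^2 - 8*m*n + 15*n^2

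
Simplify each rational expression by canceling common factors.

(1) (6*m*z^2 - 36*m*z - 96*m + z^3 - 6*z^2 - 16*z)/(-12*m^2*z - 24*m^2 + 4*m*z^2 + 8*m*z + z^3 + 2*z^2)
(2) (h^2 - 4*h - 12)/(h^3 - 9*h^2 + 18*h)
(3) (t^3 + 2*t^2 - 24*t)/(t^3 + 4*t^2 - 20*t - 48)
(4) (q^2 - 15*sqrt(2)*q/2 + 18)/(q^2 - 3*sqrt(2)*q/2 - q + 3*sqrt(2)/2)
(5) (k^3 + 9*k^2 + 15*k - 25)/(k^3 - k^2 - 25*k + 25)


(1) = (z - 8)/(-2*m + z)
(2) = (h + 2)/(h^2 - 3*h)
(3) = t/(t + 2)
(4) = (4*q - 24*sqrt(2))/(4*q - 4)
(5) = (k + 5)/(k - 5)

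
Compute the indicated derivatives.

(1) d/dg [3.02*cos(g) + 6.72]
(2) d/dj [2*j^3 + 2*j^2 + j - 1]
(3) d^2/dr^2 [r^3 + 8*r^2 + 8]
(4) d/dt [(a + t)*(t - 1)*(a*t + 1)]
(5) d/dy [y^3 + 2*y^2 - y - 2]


(1) = -3.02*sin(g)
(2) = 6*j^2 + 4*j + 1
(3) = 6*r + 16
(4) = a*(a + t)*(t - 1) + (a + t)*(a*t + 1) + (t - 1)*(a*t + 1)
(5) = 3*y^2 + 4*y - 1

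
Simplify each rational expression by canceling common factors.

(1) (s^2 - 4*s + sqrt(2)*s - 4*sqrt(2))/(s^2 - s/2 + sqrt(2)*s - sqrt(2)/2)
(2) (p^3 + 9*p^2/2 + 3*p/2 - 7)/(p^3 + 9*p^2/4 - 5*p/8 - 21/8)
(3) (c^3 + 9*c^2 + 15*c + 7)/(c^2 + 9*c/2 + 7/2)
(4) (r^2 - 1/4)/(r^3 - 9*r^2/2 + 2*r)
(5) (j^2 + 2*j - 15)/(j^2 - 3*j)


(1) = (2*s - 8)/(2*s - 1)
(2) = (8*p^2 + 44*p + 56)/(8*p^2 + 26*p + 21)
(3) = (2*c^2 + 16*c + 14)/(2*c + 7)
(4) = (2*r + 1)/(2*r^2 - 8*r)
(5) = (j + 5)/j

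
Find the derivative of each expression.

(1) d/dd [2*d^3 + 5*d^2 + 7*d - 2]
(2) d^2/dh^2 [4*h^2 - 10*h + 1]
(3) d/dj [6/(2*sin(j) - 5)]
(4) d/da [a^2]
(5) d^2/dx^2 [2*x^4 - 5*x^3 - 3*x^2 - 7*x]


(1) = 6*d^2 + 10*d + 7
(2) = 8
(3) = -12*cos(j)/(2*sin(j) - 5)^2
(4) = 2*a
(5) = 24*x^2 - 30*x - 6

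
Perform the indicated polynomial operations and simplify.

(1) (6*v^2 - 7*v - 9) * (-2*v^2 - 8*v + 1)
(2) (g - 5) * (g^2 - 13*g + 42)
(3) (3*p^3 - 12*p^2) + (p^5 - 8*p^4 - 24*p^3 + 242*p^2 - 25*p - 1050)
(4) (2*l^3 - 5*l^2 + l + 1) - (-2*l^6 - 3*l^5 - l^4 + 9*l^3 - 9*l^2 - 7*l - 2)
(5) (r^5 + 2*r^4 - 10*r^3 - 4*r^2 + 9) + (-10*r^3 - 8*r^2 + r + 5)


(1) = -12*v^4 - 34*v^3 + 80*v^2 + 65*v - 9
(2) = g^3 - 18*g^2 + 107*g - 210
(3) = p^5 - 8*p^4 - 21*p^3 + 230*p^2 - 25*p - 1050
(4) = 2*l^6 + 3*l^5 + l^4 - 7*l^3 + 4*l^2 + 8*l + 3
(5) = r^5 + 2*r^4 - 20*r^3 - 12*r^2 + r + 14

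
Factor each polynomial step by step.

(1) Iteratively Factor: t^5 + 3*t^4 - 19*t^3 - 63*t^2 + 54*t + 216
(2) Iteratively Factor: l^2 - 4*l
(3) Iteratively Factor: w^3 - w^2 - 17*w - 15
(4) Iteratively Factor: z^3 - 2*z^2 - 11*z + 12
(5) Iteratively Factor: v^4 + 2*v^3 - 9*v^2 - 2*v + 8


(1) = (t + 3)*(t^4 - 19*t^2 - 6*t + 72) = (t - 2)*(t + 3)*(t^3 + 2*t^2 - 15*t - 36) = (t - 2)*(t + 3)^2*(t^2 - t - 12) = (t - 2)*(t + 3)^3*(t - 4)
(2) = (l)*(l - 4)
(3) = (w + 3)*(w^2 - 4*w - 5) = (w + 1)*(w + 3)*(w - 5)
(4) = (z - 4)*(z^2 + 2*z - 3) = (z - 4)*(z + 3)*(z - 1)
(5) = (v + 1)*(v^3 + v^2 - 10*v + 8) = (v - 1)*(v + 1)*(v^2 + 2*v - 8) = (v - 1)*(v + 1)*(v + 4)*(v - 2)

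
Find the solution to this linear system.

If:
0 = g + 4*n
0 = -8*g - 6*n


Then:
g = 0
n = 0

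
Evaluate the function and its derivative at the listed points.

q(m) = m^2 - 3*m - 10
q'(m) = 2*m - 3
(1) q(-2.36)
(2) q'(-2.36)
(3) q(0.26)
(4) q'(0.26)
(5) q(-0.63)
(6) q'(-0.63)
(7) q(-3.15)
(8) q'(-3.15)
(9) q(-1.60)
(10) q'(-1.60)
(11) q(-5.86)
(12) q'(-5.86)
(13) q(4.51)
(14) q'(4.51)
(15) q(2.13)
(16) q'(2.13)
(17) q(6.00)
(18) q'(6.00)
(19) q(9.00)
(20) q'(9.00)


(1) = 2.65
(2) = -7.72
(3) = -10.71
(4) = -2.48
(5) = -7.71
(6) = -4.26
(7) = 9.37
(8) = -9.30
(9) = -2.64
(10) = -6.20
(11) = 41.92
(12) = -14.72
(13) = -3.19
(14) = 6.02
(15) = -11.85
(16) = 1.26
(17) = 8.00
(18) = 9.00
(19) = 44.00
(20) = 15.00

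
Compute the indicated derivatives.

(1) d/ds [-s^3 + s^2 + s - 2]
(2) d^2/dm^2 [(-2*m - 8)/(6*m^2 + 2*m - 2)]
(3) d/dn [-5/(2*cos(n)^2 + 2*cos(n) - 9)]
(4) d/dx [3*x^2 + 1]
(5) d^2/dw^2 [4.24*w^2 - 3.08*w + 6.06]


(1) = -3*s^2 + 2*s + 1
(2) = 2*(-(m + 4)*(6*m + 1)^2 + (9*m + 13)*(3*m^2 + m - 1))/(3*m^2 + m - 1)^3
(3) = -(10*sin(n) + 10*sin(2*n))/(2*cos(n) + cos(2*n) - 8)^2
(4) = 6*x
(5) = 8.48000000000000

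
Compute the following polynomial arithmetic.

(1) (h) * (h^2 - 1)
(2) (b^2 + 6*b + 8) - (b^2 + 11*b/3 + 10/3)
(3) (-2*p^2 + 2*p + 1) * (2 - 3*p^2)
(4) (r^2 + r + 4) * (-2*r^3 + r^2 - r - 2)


(1) = h^3 - h
(2) = 7*b/3 + 14/3
(3) = 6*p^4 - 6*p^3 - 7*p^2 + 4*p + 2
(4) = -2*r^5 - r^4 - 8*r^3 + r^2 - 6*r - 8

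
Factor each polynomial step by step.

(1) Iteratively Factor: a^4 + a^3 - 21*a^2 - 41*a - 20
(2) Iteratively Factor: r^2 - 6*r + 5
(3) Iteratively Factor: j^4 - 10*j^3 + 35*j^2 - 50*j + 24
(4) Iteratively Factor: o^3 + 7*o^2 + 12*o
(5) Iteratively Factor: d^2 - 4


(1) = (a + 1)*(a^3 - 21*a - 20) = (a + 1)*(a + 4)*(a^2 - 4*a - 5) = (a + 1)^2*(a + 4)*(a - 5)
(2) = (r - 1)*(r - 5)
(3) = (j - 3)*(j^3 - 7*j^2 + 14*j - 8) = (j - 3)*(j - 2)*(j^2 - 5*j + 4) = (j - 4)*(j - 3)*(j - 2)*(j - 1)
(4) = (o + 4)*(o^2 + 3*o) = (o + 3)*(o + 4)*(o)
(5) = (d - 2)*(d + 2)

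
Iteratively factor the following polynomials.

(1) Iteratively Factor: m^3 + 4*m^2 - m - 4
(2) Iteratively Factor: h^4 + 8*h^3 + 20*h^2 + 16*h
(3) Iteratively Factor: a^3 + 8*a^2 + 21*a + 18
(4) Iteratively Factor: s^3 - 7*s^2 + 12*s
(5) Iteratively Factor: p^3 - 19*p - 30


(1) = (m + 1)*(m^2 + 3*m - 4) = (m - 1)*(m + 1)*(m + 4)
(2) = (h + 4)*(h^3 + 4*h^2 + 4*h) = (h + 2)*(h + 4)*(h^2 + 2*h) = (h + 2)^2*(h + 4)*(h)
(3) = (a + 3)*(a^2 + 5*a + 6) = (a + 3)^2*(a + 2)
(4) = (s - 4)*(s^2 - 3*s) = (s - 4)*(s - 3)*(s)
(5) = (p + 3)*(p^2 - 3*p - 10) = (p - 5)*(p + 3)*(p + 2)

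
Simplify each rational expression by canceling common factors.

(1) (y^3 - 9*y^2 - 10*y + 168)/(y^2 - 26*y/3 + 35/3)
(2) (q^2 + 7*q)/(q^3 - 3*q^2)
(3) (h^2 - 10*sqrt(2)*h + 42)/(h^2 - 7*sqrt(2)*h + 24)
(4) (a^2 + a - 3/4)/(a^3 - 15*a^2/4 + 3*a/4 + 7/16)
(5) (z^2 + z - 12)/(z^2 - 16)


(1) = (3*y^2 - 6*y - 72)/(3*y - 5)
(2) = (q + 7)/(q^2 - 3*q)
(3) = (h - 7*sqrt(2))/(h - 4*sqrt(2))
(4) = (8*a + 12)/(8*a^2 - 26*a - 7)
(5) = (z - 3)/(z - 4)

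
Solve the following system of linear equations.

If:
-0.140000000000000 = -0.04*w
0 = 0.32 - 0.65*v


Then:
v = 0.49
w = 3.50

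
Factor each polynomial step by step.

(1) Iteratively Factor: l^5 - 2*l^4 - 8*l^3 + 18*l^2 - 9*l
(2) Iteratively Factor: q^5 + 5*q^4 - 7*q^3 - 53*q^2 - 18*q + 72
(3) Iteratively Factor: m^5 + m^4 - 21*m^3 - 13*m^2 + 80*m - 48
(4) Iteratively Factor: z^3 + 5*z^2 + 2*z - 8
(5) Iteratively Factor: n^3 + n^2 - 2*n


(1) = (l + 3)*(l^4 - 5*l^3 + 7*l^2 - 3*l) = (l - 3)*(l + 3)*(l^3 - 2*l^2 + l) = (l - 3)*(l - 1)*(l + 3)*(l^2 - l) = (l - 3)*(l - 1)^2*(l + 3)*(l)
(2) = (q - 1)*(q^4 + 6*q^3 - q^2 - 54*q - 72) = (q - 1)*(q + 2)*(q^3 + 4*q^2 - 9*q - 36) = (q - 1)*(q + 2)*(q + 3)*(q^2 + q - 12) = (q - 1)*(q + 2)*(q + 3)*(q + 4)*(q - 3)
(3) = (m - 1)*(m^4 + 2*m^3 - 19*m^2 - 32*m + 48) = (m - 1)^2*(m^3 + 3*m^2 - 16*m - 48) = (m - 1)^2*(m + 4)*(m^2 - m - 12) = (m - 1)^2*(m + 3)*(m + 4)*(m - 4)
(4) = (z + 2)*(z^2 + 3*z - 4) = (z - 1)*(z + 2)*(z + 4)
(5) = (n - 1)*(n^2 + 2*n) = n*(n - 1)*(n + 2)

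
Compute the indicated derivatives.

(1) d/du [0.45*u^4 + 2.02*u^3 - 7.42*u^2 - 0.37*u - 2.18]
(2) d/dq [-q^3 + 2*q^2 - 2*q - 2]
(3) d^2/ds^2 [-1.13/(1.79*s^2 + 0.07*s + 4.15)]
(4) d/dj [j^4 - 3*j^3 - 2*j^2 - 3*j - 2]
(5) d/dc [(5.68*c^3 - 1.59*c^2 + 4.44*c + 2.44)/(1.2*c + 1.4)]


(1) = 1.8*u^3 + 6.06*u^2 - 14.84*u - 0.37
(2) = -3*q^2 + 4*q - 2
(3) = (7.241266*s^2 + 0.283178*s - 1.13*(3.58*s + 0.07)*(7.16*s + 0.14) + 16.78841)/(1.79*s^2 + 0.07*s + 4.15)^3
(4) = 4*j^3 - 9*j^2 - 4*j - 3
(5) = (13.632*c^3 + 21.948*c^2 - 4.452*c + 3.288)/(1.44*c^2 + 3.36*c + 1.96)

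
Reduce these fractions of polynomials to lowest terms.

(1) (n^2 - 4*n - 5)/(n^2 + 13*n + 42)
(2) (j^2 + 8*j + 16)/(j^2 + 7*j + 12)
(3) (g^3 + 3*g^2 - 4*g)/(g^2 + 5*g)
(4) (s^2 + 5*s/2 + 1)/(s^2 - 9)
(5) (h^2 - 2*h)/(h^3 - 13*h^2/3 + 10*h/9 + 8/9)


(1) = (n^2 - 4*n - 5)/(n^2 + 13*n + 42)
(2) = (j + 4)/(j + 3)
(3) = (g^2 + 3*g - 4)/(g + 5)
(4) = (2*s^2 + 5*s + 2)/(2*s^2 - 18)
(5) = (9*h^2 - 18*h)/(9*h^3 - 39*h^2 + 10*h + 8)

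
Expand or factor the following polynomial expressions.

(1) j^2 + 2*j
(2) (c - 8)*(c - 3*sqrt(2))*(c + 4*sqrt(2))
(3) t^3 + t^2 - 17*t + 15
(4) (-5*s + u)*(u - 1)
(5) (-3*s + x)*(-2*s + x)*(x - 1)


(1) = j*(j + 2)
(2) = c^3 - 8*c^2 + sqrt(2)*c^2 - 24*c - 8*sqrt(2)*c + 192
(3) = (t - 3)*(t - 1)*(t + 5)
(4) = -5*s*u + 5*s + u^2 - u
(5) = 6*s^2*x - 6*s^2 - 5*s*x^2 + 5*s*x + x^3 - x^2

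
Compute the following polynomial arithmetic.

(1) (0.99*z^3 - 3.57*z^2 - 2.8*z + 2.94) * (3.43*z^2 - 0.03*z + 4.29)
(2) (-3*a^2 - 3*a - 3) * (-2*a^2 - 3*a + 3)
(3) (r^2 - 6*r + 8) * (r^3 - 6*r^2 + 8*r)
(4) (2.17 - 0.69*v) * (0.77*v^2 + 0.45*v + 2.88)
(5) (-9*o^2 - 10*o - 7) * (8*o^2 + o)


(1) = 3.3957*z^5 - 12.2748*z^4 - 5.2498*z^3 - 5.1471*z^2 - 12.1002*z + 12.6126
(2) = 6*a^4 + 15*a^3 + 6*a^2 - 9
(3) = r^5 - 12*r^4 + 52*r^3 - 96*r^2 + 64*r
(4) = -0.5313*v^3 + 1.3604*v^2 - 1.0107*v + 6.2496
(5) = -72*o^4 - 89*o^3 - 66*o^2 - 7*o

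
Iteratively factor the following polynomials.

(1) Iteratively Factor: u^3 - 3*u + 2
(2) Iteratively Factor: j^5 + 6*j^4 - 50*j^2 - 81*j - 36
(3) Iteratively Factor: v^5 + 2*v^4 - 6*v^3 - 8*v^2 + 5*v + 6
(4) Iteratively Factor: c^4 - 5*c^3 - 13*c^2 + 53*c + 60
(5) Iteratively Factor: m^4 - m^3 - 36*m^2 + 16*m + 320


(1) = (u - 1)*(u^2 + u - 2) = (u - 1)^2*(u + 2)
(2) = (j - 3)*(j^4 + 9*j^3 + 27*j^2 + 31*j + 12) = (j - 3)*(j + 1)*(j^3 + 8*j^2 + 19*j + 12) = (j - 3)*(j + 1)*(j + 3)*(j^2 + 5*j + 4) = (j - 3)*(j + 1)^2*(j + 3)*(j + 4)
(3) = (v + 3)*(v^4 - v^3 - 3*v^2 + v + 2) = (v - 2)*(v + 3)*(v^3 + v^2 - v - 1) = (v - 2)*(v + 1)*(v + 3)*(v^2 - 1) = (v - 2)*(v - 1)*(v + 1)*(v + 3)*(v + 1)
(4) = (c + 1)*(c^3 - 6*c^2 - 7*c + 60) = (c + 1)*(c + 3)*(c^2 - 9*c + 20) = (c - 5)*(c + 1)*(c + 3)*(c - 4)
(5) = (m + 4)*(m^3 - 5*m^2 - 16*m + 80) = (m + 4)^2*(m^2 - 9*m + 20) = (m - 4)*(m + 4)^2*(m - 5)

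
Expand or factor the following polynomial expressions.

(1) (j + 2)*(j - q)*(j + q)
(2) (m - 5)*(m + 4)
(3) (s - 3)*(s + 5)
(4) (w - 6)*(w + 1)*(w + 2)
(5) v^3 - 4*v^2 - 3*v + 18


(1) = j^3 + 2*j^2 - j*q^2 - 2*q^2
(2) = m^2 - m - 20
(3) = s^2 + 2*s - 15
(4) = w^3 - 3*w^2 - 16*w - 12
(5) = (v - 3)^2*(v + 2)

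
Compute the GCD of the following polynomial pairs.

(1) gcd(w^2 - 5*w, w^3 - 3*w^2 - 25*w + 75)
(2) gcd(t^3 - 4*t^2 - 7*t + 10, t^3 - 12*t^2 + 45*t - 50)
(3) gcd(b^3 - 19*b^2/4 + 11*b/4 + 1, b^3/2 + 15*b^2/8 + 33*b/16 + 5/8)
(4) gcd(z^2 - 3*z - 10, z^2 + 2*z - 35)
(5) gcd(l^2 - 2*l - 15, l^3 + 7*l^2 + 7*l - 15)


(1) = gcd(w*(w - 5), (w - 5)*(w - 3)*(w + 5)) = w - 5
(2) = t - 5
(3) = gcd((b - 4)*(b - 1)*(b + 1/4), (b/2 + 1)*(b + 1/2)*(b + 5/4)) = 1
(4) = gcd((z - 5)*(z + 2), (z - 5)*(z + 7)) = z - 5
(5) = l + 3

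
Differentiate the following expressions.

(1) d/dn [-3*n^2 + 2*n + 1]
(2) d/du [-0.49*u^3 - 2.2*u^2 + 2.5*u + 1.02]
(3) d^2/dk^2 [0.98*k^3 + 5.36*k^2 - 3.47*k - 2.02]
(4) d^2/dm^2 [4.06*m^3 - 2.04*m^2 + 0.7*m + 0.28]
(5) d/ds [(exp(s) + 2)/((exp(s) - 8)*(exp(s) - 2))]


(1) = 2 - 6*n
(2) = -1.47*u^2 - 4.4*u + 2.5
(3) = 5.88*k + 10.72
(4) = 24.36*m - 4.08
(5) = (-exp(2*s) - 4*exp(s) + 36)*exp(s)/(exp(4*s) - 20*exp(3*s) + 132*exp(2*s) - 320*exp(s) + 256)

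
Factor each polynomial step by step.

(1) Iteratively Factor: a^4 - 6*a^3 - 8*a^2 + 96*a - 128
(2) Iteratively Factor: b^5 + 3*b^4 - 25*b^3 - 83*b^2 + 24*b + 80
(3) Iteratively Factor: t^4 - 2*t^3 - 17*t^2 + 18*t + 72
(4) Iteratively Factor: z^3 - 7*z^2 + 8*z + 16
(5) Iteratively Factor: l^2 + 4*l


(1) = (a - 2)*(a^3 - 4*a^2 - 16*a + 64) = (a - 4)*(a - 2)*(a^2 - 16) = (a - 4)^2*(a - 2)*(a + 4)
(2) = (b + 4)*(b^4 - b^3 - 21*b^2 + b + 20) = (b - 1)*(b + 4)*(b^3 - 21*b - 20) = (b - 5)*(b - 1)*(b + 4)*(b^2 + 5*b + 4) = (b - 5)*(b - 1)*(b + 4)^2*(b + 1)
(3) = (t + 2)*(t^3 - 4*t^2 - 9*t + 36) = (t - 4)*(t + 2)*(t^2 - 9) = (t - 4)*(t + 2)*(t + 3)*(t - 3)
(4) = (z - 4)*(z^2 - 3*z - 4) = (z - 4)*(z + 1)*(z - 4)
(5) = (l)*(l + 4)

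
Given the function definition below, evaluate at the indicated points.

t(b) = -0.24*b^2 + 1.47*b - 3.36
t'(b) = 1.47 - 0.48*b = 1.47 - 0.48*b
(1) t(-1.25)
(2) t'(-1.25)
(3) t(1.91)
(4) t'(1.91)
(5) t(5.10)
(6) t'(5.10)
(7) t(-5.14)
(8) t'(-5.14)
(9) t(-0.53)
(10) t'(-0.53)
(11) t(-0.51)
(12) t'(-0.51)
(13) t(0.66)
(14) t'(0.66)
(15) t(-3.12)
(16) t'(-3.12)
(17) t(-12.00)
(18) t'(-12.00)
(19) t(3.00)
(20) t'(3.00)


(1) = -5.57
(2) = 2.07
(3) = -1.43
(4) = 0.55
(5) = -2.11
(6) = -0.98
(7) = -17.26
(8) = 3.94
(9) = -4.21
(10) = 1.72
(11) = -4.17
(12) = 1.71
(13) = -2.49
(14) = 1.15
(15) = -10.28
(16) = 2.97
(17) = -55.56
(18) = 7.23
(19) = -1.11
(20) = 0.03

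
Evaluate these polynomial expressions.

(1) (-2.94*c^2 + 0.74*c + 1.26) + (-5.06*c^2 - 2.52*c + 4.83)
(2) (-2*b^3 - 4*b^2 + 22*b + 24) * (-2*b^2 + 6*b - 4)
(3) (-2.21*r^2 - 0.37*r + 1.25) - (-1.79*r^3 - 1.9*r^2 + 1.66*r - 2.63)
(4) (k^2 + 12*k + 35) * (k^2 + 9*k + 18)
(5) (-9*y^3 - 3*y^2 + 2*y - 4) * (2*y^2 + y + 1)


(1) = -8.0*c^2 - 1.78*c + 6.09
(2) = 4*b^5 - 4*b^4 - 60*b^3 + 100*b^2 + 56*b - 96
(3) = 1.79*r^3 - 0.31*r^2 - 2.03*r + 3.88
(4) = k^4 + 21*k^3 + 161*k^2 + 531*k + 630
(5) = -18*y^5 - 15*y^4 - 8*y^3 - 9*y^2 - 2*y - 4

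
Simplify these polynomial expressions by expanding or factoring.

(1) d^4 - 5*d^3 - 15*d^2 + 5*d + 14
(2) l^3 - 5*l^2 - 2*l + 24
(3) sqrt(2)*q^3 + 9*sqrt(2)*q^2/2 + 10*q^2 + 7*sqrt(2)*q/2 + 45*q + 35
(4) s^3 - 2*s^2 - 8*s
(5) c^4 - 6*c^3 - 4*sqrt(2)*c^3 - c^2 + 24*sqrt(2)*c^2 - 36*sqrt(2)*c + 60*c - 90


(1) = (d - 7)*(d - 1)*(d + 1)*(d + 2)
(2) = (l - 4)*(l - 3)*(l + 2)
(3) = (q + 7/2)*(q + 5*sqrt(2))*(sqrt(2)*q + sqrt(2))
(4) = s*(s - 4)*(s + 2)
(5) = (c - 3)^2*(c - 5*sqrt(2))*(c + sqrt(2))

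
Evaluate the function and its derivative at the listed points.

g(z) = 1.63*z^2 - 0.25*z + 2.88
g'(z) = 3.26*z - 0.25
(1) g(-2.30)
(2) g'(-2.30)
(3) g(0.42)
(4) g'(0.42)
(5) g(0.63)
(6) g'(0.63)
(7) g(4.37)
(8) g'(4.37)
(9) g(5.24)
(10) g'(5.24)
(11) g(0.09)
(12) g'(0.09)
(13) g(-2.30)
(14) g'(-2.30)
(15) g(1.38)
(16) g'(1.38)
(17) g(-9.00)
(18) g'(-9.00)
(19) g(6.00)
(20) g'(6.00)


(1) = 12.08
(2) = -7.75
(3) = 3.06
(4) = 1.12
(5) = 3.37
(6) = 1.80
(7) = 32.92
(8) = 14.00
(9) = 46.33
(10) = 16.83
(11) = 2.87
(12) = 0.04
(13) = 12.08
(14) = -7.75
(15) = 5.64
(16) = 4.25
(17) = 137.16
(18) = -29.59
(19) = 60.06
(20) = 19.31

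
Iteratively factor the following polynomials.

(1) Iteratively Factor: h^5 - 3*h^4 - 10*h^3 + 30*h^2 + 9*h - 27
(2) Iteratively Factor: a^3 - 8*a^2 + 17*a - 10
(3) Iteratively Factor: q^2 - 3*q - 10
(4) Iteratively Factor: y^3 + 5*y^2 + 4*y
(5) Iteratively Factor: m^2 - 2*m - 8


(1) = (h + 1)*(h^4 - 4*h^3 - 6*h^2 + 36*h - 27) = (h + 1)*(h + 3)*(h^3 - 7*h^2 + 15*h - 9) = (h - 1)*(h + 1)*(h + 3)*(h^2 - 6*h + 9) = (h - 3)*(h - 1)*(h + 1)*(h + 3)*(h - 3)
(2) = (a - 2)*(a^2 - 6*a + 5) = (a - 2)*(a - 1)*(a - 5)
(3) = (q - 5)*(q + 2)
(4) = (y + 1)*(y^2 + 4*y) = (y + 1)*(y + 4)*(y)
(5) = (m - 4)*(m + 2)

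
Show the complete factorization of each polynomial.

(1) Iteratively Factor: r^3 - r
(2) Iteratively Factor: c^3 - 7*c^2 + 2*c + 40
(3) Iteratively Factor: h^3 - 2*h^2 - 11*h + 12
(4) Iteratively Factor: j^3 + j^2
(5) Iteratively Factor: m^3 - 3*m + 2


(1) = (r - 1)*(r^2 + r) = r*(r - 1)*(r + 1)
(2) = (c - 4)*(c^2 - 3*c - 10) = (c - 4)*(c + 2)*(c - 5)
(3) = (h - 1)*(h^2 - h - 12) = (h - 4)*(h - 1)*(h + 3)
(4) = (j)*(j^2 + j) = j^2*(j + 1)
(5) = (m - 1)*(m^2 + m - 2) = (m - 1)^2*(m + 2)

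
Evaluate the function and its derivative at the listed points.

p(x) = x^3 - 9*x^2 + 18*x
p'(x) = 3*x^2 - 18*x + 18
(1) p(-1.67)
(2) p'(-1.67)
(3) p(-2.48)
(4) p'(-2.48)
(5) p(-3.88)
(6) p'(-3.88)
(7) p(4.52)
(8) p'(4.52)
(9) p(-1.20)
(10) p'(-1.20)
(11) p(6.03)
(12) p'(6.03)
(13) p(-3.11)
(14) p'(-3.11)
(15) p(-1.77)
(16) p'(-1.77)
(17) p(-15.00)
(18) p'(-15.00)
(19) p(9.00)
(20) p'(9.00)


(1) = -59.82
(2) = 56.43
(3) = -115.25
(4) = 81.09
(5) = -263.74
(6) = 133.00
(7) = -10.17
(8) = -2.07
(9) = -36.29
(10) = 43.92
(11) = 0.55
(12) = 18.54
(13) = -173.11
(14) = 103.00
(15) = -65.60
(16) = 59.26
(17) = -5670.00
(18) = 963.00
(19) = 162.00
(20) = 99.00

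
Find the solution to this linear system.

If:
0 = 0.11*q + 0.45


Then:
q = -4.09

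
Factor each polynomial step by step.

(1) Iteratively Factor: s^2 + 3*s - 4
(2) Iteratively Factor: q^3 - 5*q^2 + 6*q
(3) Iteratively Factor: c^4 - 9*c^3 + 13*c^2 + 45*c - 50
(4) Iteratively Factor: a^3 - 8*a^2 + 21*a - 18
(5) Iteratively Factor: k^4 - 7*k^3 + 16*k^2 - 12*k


(1) = (s + 4)*(s - 1)
(2) = (q)*(q^2 - 5*q + 6) = q*(q - 3)*(q - 2)
(3) = (c - 1)*(c^3 - 8*c^2 + 5*c + 50) = (c - 5)*(c - 1)*(c^2 - 3*c - 10) = (c - 5)^2*(c - 1)*(c + 2)
(4) = (a - 3)*(a^2 - 5*a + 6) = (a - 3)*(a - 2)*(a - 3)
(5) = (k - 2)*(k^3 - 5*k^2 + 6*k) = k*(k - 2)*(k^2 - 5*k + 6) = k*(k - 2)^2*(k - 3)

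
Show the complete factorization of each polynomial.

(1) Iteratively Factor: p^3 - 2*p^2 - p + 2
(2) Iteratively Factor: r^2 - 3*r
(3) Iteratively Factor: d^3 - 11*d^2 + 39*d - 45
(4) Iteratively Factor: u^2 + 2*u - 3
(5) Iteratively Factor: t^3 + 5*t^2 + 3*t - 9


(1) = (p - 2)*(p^2 - 1) = (p - 2)*(p - 1)*(p + 1)
(2) = (r)*(r - 3)
(3) = (d - 3)*(d^2 - 8*d + 15) = (d - 3)^2*(d - 5)
(4) = (u - 1)*(u + 3)
(5) = (t + 3)*(t^2 + 2*t - 3) = (t - 1)*(t + 3)*(t + 3)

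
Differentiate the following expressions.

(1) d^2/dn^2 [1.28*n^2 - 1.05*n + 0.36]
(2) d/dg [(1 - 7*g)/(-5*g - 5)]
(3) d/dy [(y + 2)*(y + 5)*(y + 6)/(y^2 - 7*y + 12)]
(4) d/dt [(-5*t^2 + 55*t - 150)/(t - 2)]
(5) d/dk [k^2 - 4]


(1) = 2.56000000000000
(2) = 8/(5*(g + 1)^2)
(3) = (y^4 - 14*y^3 - 107*y^2 + 192*y + 1044)/(y^4 - 14*y^3 + 73*y^2 - 168*y + 144)
(4) = 5*(-t^2 + 4*t + 8)/(t^2 - 4*t + 4)
(5) = 2*k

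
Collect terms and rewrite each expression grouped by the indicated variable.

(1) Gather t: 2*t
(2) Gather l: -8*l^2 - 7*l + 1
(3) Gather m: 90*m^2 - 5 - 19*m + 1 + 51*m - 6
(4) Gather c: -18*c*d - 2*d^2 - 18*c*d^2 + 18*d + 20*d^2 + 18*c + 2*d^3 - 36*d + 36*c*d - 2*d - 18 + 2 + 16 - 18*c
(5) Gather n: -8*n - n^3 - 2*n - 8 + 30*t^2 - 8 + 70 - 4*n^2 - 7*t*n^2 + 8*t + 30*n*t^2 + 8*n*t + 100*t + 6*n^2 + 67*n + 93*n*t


(1) = 2*t
(2) = -8*l^2 - 7*l + 1
(3) = 90*m^2 + 32*m - 10
(4) = c*(-18*d^2 + 18*d) + 2*d^3 + 18*d^2 - 20*d
(5) = -n^3 + n^2*(2 - 7*t) + n*(30*t^2 + 101*t + 57) + 30*t^2 + 108*t + 54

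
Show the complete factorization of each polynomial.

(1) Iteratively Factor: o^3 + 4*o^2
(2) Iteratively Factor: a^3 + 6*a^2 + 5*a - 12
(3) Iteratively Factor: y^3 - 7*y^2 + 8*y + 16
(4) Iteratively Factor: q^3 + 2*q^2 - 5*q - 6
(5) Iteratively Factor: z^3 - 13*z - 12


(1) = (o + 4)*(o^2) = o*(o + 4)*(o)
(2) = (a - 1)*(a^2 + 7*a + 12) = (a - 1)*(a + 4)*(a + 3)
(3) = (y + 1)*(y^2 - 8*y + 16) = (y - 4)*(y + 1)*(y - 4)
(4) = (q + 1)*(q^2 + q - 6) = (q + 1)*(q + 3)*(q - 2)
(5) = (z + 1)*(z^2 - z - 12) = (z - 4)*(z + 1)*(z + 3)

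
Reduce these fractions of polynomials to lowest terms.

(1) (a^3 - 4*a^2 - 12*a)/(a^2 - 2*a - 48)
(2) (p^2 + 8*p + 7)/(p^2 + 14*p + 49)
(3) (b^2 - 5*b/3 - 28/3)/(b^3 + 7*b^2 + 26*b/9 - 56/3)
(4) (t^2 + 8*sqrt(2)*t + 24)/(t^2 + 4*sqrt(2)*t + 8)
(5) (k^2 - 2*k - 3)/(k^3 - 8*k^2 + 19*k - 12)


(1) = (a^3 - 4*a^2 - 12*a)/(a^2 - 2*a - 48)
(2) = (p + 1)/(p + 7)
(3) = (3*b - 12)/(3*b^2 + 14*b - 24)
(4) = (t + 6*sqrt(2))/(t + 2*sqrt(2))
(5) = (k + 1)/(k^2 - 5*k + 4)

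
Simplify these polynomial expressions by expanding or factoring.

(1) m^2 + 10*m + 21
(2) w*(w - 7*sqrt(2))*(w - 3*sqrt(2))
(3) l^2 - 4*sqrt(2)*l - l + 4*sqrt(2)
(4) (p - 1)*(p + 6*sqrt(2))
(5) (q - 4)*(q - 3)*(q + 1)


(1) = (m + 3)*(m + 7)
(2) = w^3 - 10*sqrt(2)*w^2 + 42*w
(3) = (l - 1)*(l - 4*sqrt(2))
(4) = p^2 - p + 6*sqrt(2)*p - 6*sqrt(2)
(5) = q^3 - 6*q^2 + 5*q + 12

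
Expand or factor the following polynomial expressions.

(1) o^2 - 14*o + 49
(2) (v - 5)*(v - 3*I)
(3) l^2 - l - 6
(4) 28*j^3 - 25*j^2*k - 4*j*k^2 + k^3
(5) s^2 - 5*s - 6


(1) = (o - 7)^2
(2) = v^2 - 5*v - 3*I*v + 15*I
(3) = (l - 3)*(l + 2)
(4) = (-7*j + k)*(-j + k)*(4*j + k)
(5) = (s - 6)*(s + 1)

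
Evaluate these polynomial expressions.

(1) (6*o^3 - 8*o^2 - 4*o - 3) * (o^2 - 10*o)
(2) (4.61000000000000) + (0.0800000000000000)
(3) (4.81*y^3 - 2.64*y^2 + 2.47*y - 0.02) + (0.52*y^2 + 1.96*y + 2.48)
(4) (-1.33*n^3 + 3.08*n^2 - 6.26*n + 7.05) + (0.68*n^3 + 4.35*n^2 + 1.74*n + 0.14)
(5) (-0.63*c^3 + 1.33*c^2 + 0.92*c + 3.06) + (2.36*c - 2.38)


(1) = 6*o^5 - 68*o^4 + 76*o^3 + 37*o^2 + 30*o
(2) = 4.69000000000000
(3) = 4.81*y^3 - 2.12*y^2 + 4.43*y + 2.46
(4) = -0.65*n^3 + 7.43*n^2 - 4.52*n + 7.19
(5) = -0.63*c^3 + 1.33*c^2 + 3.28*c + 0.68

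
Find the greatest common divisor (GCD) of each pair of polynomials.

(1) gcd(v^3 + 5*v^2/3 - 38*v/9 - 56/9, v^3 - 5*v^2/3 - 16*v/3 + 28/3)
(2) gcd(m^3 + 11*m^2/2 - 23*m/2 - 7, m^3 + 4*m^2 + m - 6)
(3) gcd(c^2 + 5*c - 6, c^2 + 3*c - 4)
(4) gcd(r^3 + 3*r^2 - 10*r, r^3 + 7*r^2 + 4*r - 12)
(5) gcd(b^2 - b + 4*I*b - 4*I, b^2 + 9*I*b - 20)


(1) = gcd((v - 2)*(v + 4/3)*(v + 7/3), (v - 2)^2*(v + 7/3)) = v^2 + v/3 - 14/3
(2) = gcd((m - 2)*(m + 1/2)*(m + 7), (m - 1)*(m + 2)*(m + 3)) = 1
(3) = gcd((c - 1)*(c + 6), (c - 1)*(c + 4)) = c - 1
(4) = 1
(5) = b + 4*I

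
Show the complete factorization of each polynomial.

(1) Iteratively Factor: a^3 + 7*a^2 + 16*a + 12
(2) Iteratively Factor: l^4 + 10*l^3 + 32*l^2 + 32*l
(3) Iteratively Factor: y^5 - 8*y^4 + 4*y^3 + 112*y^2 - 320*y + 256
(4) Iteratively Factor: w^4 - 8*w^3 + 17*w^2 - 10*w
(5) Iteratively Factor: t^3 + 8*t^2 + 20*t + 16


(1) = (a + 2)*(a^2 + 5*a + 6) = (a + 2)*(a + 3)*(a + 2)
(2) = (l)*(l^3 + 10*l^2 + 32*l + 32) = l*(l + 4)*(l^2 + 6*l + 8) = l*(l + 4)^2*(l + 2)
(3) = (y - 4)*(y^4 - 4*y^3 - 12*y^2 + 64*y - 64) = (y - 4)*(y - 2)*(y^3 - 2*y^2 - 16*y + 32) = (y - 4)*(y - 2)^2*(y^2 - 16) = (y - 4)*(y - 2)^2*(y + 4)*(y - 4)
(4) = (w)*(w^3 - 8*w^2 + 17*w - 10) = w*(w - 2)*(w^2 - 6*w + 5) = w*(w - 2)*(w - 1)*(w - 5)
(5) = (t + 2)*(t^2 + 6*t + 8) = (t + 2)^2*(t + 4)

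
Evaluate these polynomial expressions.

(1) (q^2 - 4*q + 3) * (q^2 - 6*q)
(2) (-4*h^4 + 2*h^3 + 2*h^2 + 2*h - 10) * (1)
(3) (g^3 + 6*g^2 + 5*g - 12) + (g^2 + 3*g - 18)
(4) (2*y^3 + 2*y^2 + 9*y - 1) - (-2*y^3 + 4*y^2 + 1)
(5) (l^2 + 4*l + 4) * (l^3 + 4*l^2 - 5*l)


(1) = q^4 - 10*q^3 + 27*q^2 - 18*q
(2) = -4*h^4 + 2*h^3 + 2*h^2 + 2*h - 10
(3) = g^3 + 7*g^2 + 8*g - 30
(4) = 4*y^3 - 2*y^2 + 9*y - 2
(5) = l^5 + 8*l^4 + 15*l^3 - 4*l^2 - 20*l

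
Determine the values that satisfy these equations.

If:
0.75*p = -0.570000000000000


Then:
p = -0.76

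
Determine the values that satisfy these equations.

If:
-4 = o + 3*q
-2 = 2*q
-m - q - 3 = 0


Then:
m = -2
o = -1
q = -1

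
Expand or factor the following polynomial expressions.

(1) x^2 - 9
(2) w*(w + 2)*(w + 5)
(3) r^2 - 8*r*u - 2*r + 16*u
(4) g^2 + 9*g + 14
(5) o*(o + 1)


(1) = (x - 3)*(x + 3)
(2) = w^3 + 7*w^2 + 10*w
(3) = (r - 2)*(r - 8*u)
(4) = (g + 2)*(g + 7)
(5) = o^2 + o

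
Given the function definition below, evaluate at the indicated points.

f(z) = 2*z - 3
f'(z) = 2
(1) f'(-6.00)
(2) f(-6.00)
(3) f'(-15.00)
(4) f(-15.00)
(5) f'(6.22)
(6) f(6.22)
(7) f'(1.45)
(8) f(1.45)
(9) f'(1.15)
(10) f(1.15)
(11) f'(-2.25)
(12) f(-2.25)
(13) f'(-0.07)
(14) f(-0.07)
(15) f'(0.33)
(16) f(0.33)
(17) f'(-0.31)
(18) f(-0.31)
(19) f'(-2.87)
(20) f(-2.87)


(1) = 2.00
(2) = -15.00
(3) = 2.00
(4) = -33.00
(5) = 2.00
(6) = 9.44
(7) = 2.00
(8) = -0.10
(9) = 2.00
(10) = -0.70
(11) = 2.00
(12) = -7.50
(13) = 2.00
(14) = -3.14
(15) = 2.00
(16) = -2.34
(17) = 2.00
(18) = -3.62
(19) = 2.00
(20) = -8.74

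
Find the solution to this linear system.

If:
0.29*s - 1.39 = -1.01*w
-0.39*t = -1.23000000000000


Then:
s = 4.79310344827586 - 3.48275862068966*w
t = 3.15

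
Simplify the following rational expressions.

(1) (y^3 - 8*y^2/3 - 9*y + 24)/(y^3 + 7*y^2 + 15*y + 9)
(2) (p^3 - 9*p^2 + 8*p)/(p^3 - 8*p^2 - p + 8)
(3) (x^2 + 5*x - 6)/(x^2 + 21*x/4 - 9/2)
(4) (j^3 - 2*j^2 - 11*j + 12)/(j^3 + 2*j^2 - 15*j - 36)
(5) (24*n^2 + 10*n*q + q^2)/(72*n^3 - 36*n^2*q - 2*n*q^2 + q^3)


(1) = (3*y^2 - 17*y + 24)/(3*y^2 + 12*y + 9)
(2) = p/(p + 1)
(3) = (4*x - 4)/(4*x - 3)
(4) = (j - 1)/(j + 3)
(5) = (4*n + q)/(12*n^2 - 8*n*q + q^2)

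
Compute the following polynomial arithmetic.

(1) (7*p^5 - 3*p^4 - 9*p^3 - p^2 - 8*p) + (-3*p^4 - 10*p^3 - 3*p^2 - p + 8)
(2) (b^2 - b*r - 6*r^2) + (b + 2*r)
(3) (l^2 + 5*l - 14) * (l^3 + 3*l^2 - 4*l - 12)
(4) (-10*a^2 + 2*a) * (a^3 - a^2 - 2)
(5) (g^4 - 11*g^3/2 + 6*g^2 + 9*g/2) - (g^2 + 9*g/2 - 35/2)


(1) = 7*p^5 - 6*p^4 - 19*p^3 - 4*p^2 - 9*p + 8
(2) = b^2 - b*r + b - 6*r^2 + 2*r
(3) = l^5 + 8*l^4 - 3*l^3 - 74*l^2 - 4*l + 168
(4) = -10*a^5 + 12*a^4 - 2*a^3 + 20*a^2 - 4*a
(5) = g^4 - 11*g^3/2 + 5*g^2 + 35/2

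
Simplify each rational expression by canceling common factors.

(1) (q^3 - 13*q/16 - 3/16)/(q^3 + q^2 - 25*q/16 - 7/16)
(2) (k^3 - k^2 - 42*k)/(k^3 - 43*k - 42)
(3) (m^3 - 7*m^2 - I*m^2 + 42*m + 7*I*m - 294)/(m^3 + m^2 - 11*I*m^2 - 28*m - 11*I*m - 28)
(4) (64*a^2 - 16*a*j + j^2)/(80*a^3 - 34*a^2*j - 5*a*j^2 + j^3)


(1) = (4*q + 3)/(4*q + 7)
(2) = k/(k + 1)
(3) = (m^2 + m*(-7 + 6*I) - 42*I)/(m^2 + m*(1 - 4*I) - 4*I)
(4) = (8*a - j)/(10*a^2 - 3*a*j - j^2)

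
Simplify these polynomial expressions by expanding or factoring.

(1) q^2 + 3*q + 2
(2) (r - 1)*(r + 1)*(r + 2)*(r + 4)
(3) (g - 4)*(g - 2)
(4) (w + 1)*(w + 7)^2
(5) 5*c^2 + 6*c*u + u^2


(1) = (q + 1)*(q + 2)
(2) = r^4 + 6*r^3 + 7*r^2 - 6*r - 8
(3) = g^2 - 6*g + 8
(4) = w^3 + 15*w^2 + 63*w + 49
(5) = (c + u)*(5*c + u)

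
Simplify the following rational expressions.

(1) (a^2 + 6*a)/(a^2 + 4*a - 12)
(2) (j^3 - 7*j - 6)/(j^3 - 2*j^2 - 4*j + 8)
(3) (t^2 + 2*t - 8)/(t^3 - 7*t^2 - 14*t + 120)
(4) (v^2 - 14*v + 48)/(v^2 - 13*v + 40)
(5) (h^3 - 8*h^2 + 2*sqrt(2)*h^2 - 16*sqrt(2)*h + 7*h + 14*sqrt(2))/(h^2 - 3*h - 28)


(1) = a/(a - 2)
(2) = (j^2 - 2*j - 3)/(j^2 - 4*j + 4)
(3) = (t - 2)/(t^2 - 11*t + 30)
(4) = (v - 6)/(v - 5)
(5) = (h^2 + h*(-1 + 2*sqrt(2)) - 2*sqrt(2))/(h + 4)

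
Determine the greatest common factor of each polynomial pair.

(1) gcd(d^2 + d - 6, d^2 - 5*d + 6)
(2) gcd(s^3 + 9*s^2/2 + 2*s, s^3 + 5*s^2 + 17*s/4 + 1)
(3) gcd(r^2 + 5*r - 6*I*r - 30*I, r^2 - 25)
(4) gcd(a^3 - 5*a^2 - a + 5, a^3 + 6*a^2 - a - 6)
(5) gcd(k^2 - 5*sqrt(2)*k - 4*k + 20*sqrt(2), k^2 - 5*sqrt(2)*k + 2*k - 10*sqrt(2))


(1) = gcd((d - 2)*(d + 3), (d - 3)*(d - 2)) = d - 2
(2) = gcd(s*(s + 1/2)*(s + 4), (s + 1/2)^2*(s + 4)) = s^2 + 9*s/2 + 2
(3) = gcd((r + 5)*(r - 6*I), (r - 5)*(r + 5)) = r + 5
(4) = gcd((a - 5)*(a - 1)*(a + 1), (a - 1)*(a + 1)*(a + 6)) = a^2 - 1
(5) = k - 5*sqrt(2)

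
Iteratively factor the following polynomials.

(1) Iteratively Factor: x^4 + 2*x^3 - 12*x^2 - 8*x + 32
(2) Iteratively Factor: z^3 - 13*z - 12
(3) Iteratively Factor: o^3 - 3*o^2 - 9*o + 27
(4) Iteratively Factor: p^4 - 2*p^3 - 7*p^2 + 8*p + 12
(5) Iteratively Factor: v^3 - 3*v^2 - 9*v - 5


(1) = (x - 2)*(x^3 + 4*x^2 - 4*x - 16) = (x - 2)^2*(x^2 + 6*x + 8) = (x - 2)^2*(x + 4)*(x + 2)
(2) = (z + 1)*(z^2 - z - 12) = (z - 4)*(z + 1)*(z + 3)
(3) = (o - 3)*(o^2 - 9) = (o - 3)*(o + 3)*(o - 3)
(4) = (p - 2)*(p^3 - 7*p - 6) = (p - 3)*(p - 2)*(p^2 + 3*p + 2) = (p - 3)*(p - 2)*(p + 1)*(p + 2)
(5) = (v - 5)*(v^2 + 2*v + 1) = (v - 5)*(v + 1)*(v + 1)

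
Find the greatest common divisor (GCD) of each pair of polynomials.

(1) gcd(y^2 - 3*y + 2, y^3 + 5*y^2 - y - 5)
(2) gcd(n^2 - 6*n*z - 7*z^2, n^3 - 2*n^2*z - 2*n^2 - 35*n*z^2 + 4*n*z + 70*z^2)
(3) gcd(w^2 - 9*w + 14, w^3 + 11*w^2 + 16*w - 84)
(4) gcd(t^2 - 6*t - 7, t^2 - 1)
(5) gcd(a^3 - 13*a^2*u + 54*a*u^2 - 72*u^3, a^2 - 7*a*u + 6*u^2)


(1) = y - 1
(2) = -n + 7*z
(3) = gcd((w - 7)*(w - 2), (w - 2)*(w + 6)*(w + 7)) = w - 2
(4) = t + 1
(5) = gcd((a - 6*u)*(a - 4*u)*(a - 3*u), (a - 6*u)*(a - u)) = -a + 6*u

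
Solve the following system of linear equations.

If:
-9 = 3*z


Then:
z = -3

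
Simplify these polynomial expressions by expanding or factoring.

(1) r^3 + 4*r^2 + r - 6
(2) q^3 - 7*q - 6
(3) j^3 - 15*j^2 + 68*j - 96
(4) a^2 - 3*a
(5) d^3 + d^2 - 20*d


(1) = (r - 1)*(r + 2)*(r + 3)
(2) = (q - 3)*(q + 1)*(q + 2)
(3) = (j - 8)*(j - 4)*(j - 3)
(4) = a*(a - 3)
(5) = d*(d - 4)*(d + 5)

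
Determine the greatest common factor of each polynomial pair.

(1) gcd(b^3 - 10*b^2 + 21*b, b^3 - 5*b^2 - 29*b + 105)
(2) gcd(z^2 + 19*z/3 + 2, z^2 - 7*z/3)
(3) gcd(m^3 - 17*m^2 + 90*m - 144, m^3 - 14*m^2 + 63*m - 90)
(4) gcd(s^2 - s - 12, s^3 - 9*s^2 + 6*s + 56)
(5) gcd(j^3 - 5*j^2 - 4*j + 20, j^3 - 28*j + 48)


(1) = gcd(b*(b - 7)*(b - 3), (b - 7)*(b - 3)*(b + 5)) = b^2 - 10*b + 21
(2) = gcd((z + 1/3)*(z + 6), z*(z - 7/3)) = 1
(3) = m^2 - 9*m + 18
(4) = s - 4
(5) = j - 2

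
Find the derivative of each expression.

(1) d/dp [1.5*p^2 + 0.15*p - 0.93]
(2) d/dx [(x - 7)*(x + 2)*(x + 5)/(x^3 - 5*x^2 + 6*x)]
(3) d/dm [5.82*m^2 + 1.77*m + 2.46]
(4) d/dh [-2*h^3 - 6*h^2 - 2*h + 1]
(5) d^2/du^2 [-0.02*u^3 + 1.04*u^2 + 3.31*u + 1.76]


(1) = 3.0*p + 0.15
(2) = 5*(-x^4 + 18*x^3 + 3*x^2 - 140*x + 84)/(x^2*(x^4 - 10*x^3 + 37*x^2 - 60*x + 36))
(3) = 11.64*m + 1.77
(4) = -6*h^2 - 12*h - 2
(5) = 2.08 - 0.12*u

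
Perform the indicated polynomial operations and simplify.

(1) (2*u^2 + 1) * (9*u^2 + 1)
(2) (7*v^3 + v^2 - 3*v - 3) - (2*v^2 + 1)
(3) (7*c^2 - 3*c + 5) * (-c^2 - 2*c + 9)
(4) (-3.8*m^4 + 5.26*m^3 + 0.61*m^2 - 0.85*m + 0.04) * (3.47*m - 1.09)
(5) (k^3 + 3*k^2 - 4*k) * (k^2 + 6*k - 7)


(1) = 18*u^4 + 11*u^2 + 1
(2) = 7*v^3 - v^2 - 3*v - 4
(3) = -7*c^4 - 11*c^3 + 64*c^2 - 37*c + 45
(4) = -13.186*m^5 + 22.3942*m^4 - 3.6167*m^3 - 3.6144*m^2 + 1.0653*m - 0.0436
(5) = k^5 + 9*k^4 + 7*k^3 - 45*k^2 + 28*k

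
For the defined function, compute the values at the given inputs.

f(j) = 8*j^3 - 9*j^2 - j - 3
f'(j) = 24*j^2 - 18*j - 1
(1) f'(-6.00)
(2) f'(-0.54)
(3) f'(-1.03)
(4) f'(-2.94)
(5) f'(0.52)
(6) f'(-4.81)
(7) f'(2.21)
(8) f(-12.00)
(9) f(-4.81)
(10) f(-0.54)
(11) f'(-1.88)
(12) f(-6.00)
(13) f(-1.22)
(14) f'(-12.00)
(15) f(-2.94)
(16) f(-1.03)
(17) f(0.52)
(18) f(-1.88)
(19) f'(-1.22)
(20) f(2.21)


(1) = 971.00
(2) = 15.72
(3) = 43.00
(4) = 259.37
(5) = -3.87
(6) = 640.85
(7) = 76.44
(8) = -15111.00
(9) = -1096.69
(10) = -6.34
(11) = 117.67
(12) = -2049.00
(13) = -29.70
(14) = 3671.00
(15) = -281.15
(16) = -20.26
(17) = -4.83
(18) = -86.09
(19) = 56.68
(20) = 37.18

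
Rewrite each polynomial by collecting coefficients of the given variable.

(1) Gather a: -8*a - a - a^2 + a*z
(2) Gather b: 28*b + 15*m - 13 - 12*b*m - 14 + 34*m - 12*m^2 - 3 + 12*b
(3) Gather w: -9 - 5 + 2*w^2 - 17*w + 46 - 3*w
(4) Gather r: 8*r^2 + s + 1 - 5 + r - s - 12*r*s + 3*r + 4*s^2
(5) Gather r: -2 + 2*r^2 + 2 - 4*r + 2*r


(1) = -a^2 + a*(z - 9)
(2) = b*(40 - 12*m) - 12*m^2 + 49*m - 30
(3) = 2*w^2 - 20*w + 32
(4) = 8*r^2 + r*(4 - 12*s) + 4*s^2 - 4
(5) = 2*r^2 - 2*r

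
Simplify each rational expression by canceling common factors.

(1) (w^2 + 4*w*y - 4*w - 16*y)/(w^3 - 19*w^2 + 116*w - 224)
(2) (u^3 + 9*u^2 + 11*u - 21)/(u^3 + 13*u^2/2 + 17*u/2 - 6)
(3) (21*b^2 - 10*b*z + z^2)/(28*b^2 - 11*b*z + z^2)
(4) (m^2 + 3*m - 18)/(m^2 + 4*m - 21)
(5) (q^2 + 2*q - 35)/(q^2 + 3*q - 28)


(1) = (w + 4*y)/(w^2 - 15*w + 56)
(2) = (2*u^2 + 12*u - 14)/(2*u^2 + 7*u - 4)
(3) = (-3*b + z)/(-4*b + z)
(4) = (m + 6)/(m + 7)
(5) = (q - 5)/(q - 4)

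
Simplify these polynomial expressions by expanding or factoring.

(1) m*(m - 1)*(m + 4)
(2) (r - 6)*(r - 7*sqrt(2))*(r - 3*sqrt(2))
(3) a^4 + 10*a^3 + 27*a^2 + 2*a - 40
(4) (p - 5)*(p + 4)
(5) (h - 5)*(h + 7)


(1) = m^3 + 3*m^2 - 4*m
(2) = r^3 - 10*sqrt(2)*r^2 - 6*r^2 + 42*r + 60*sqrt(2)*r - 252
(3) = (a - 1)*(a + 2)*(a + 4)*(a + 5)
(4) = p^2 - p - 20
(5) = h^2 + 2*h - 35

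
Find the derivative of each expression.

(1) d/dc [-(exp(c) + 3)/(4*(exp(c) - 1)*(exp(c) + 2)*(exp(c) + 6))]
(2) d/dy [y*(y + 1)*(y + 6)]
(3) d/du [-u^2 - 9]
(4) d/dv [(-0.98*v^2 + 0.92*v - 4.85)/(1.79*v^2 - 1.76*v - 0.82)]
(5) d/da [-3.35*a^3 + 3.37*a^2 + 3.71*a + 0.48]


(1) = (exp(3*c) + 8*exp(2*c) + 21*exp(c) + 12)*exp(c)/(2*(exp(6*c) + 14*exp(5*c) + 57*exp(4*c) + 32*exp(3*c) - 152*exp(2*c) - 96*exp(c) + 144))
(2) = 3*y^2 + 14*y + 6
(3) = -2*u
(4) = (0.078*v^2 + 18.9702*v - 9.2904)/(3.2041*v^4 - 6.3008*v^3 + 0.162*v^2 + 2.8864*v + 0.6724)
(5) = -10.05*a^2 + 6.74*a + 3.71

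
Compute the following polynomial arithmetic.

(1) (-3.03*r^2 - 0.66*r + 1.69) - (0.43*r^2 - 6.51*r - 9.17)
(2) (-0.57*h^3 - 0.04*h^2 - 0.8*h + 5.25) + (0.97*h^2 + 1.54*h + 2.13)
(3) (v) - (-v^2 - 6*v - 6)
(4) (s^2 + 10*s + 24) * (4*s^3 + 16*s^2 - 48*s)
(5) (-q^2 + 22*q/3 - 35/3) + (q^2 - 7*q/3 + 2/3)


(1) = -3.46*r^2 + 5.85*r + 10.86
(2) = -0.57*h^3 + 0.93*h^2 + 0.74*h + 7.38
(3) = v^2 + 7*v + 6
(4) = 4*s^5 + 56*s^4 + 208*s^3 - 96*s^2 - 1152*s
(5) = 5*q - 11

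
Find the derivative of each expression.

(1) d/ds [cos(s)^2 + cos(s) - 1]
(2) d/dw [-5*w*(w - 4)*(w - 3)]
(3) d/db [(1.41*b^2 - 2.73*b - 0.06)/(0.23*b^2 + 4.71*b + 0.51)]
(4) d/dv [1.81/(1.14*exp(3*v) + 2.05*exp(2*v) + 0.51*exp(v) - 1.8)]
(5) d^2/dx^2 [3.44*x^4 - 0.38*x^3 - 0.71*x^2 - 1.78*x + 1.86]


(1) = -sin(s) - sin(2*s)
(2) = -15*w^2 + 70*w - 60
(3) = (7.269*b^2 + 1.4658*b - 1.1097)/(0.0529*b^4 + 2.1666*b^3 + 22.4187*b^2 + 4.8042*b + 0.2601)
(4) = (-6.1902*exp(2*v) - 7.421*exp(v) - 0.9231)*exp(v)/(1.14*exp(3*v) + 2.05*exp(2*v) + 0.51*exp(v) - 1.8)^2
(5) = 41.28*x^2 - 2.28*x - 1.42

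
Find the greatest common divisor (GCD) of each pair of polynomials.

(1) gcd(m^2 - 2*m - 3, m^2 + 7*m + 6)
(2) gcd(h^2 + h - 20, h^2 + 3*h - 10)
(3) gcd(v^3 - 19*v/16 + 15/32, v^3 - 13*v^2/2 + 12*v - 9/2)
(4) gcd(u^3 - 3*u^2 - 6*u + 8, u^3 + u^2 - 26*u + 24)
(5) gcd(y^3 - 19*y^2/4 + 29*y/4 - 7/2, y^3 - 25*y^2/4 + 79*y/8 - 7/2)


(1) = m + 1
(2) = h + 5
(3) = v - 1/2
(4) = u^2 - 5*u + 4
(5) = y - 7/4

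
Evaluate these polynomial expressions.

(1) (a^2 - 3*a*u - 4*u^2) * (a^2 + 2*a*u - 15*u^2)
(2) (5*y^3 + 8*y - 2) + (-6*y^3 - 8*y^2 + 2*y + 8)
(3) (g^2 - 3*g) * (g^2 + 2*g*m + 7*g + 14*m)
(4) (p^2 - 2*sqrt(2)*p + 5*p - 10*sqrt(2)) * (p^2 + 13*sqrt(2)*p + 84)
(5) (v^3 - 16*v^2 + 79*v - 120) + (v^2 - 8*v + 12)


(1) = a^4 - a^3*u - 25*a^2*u^2 + 37*a*u^3 + 60*u^4
(2) = -y^3 - 8*y^2 + 10*y + 6
(3) = g^4 + 2*g^3*m + 4*g^3 + 8*g^2*m - 21*g^2 - 42*g*m
(4) = p^4 + 5*p^3 + 11*sqrt(2)*p^3 + 32*p^2 + 55*sqrt(2)*p^2 - 168*sqrt(2)*p + 160*p - 840*sqrt(2)
(5) = v^3 - 15*v^2 + 71*v - 108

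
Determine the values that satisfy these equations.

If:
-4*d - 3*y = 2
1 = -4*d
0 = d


Then:
No Solution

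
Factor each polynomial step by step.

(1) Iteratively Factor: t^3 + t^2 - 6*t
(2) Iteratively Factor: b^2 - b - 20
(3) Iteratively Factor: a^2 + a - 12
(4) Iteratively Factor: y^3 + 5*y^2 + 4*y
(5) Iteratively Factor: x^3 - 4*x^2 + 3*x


(1) = (t + 3)*(t^2 - 2*t) = (t - 2)*(t + 3)*(t)
(2) = (b + 4)*(b - 5)
(3) = (a - 3)*(a + 4)
(4) = (y + 4)*(y^2 + y) = y*(y + 4)*(y + 1)
(5) = (x - 1)*(x^2 - 3*x) = (x - 3)*(x - 1)*(x)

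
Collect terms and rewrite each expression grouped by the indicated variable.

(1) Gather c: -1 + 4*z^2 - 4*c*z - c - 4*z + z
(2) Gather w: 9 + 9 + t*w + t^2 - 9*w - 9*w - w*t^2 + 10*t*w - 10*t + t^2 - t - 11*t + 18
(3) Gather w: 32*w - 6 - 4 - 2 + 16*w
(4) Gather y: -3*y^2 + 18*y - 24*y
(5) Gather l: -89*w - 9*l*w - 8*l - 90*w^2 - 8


(1) = c*(-4*z - 1) + 4*z^2 - 3*z - 1
(2) = 2*t^2 - 22*t + w*(-t^2 + 11*t - 18) + 36
(3) = 48*w - 12
(4) = -3*y^2 - 6*y
(5) = l*(-9*w - 8) - 90*w^2 - 89*w - 8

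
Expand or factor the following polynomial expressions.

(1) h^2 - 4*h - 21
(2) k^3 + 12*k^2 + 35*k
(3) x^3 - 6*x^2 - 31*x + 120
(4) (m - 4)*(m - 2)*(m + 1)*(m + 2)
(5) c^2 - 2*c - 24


(1) = (h - 7)*(h + 3)
(2) = k*(k + 5)*(k + 7)
(3) = (x - 8)*(x - 3)*(x + 5)
(4) = m^4 - 3*m^3 - 8*m^2 + 12*m + 16
(5) = (c - 6)*(c + 4)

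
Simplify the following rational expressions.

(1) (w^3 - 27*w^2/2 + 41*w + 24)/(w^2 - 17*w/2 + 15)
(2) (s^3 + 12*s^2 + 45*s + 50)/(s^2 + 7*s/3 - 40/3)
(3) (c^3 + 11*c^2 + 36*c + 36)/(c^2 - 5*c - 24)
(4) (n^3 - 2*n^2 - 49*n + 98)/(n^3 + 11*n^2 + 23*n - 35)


(1) = (2*w^2 - 15*w - 8)/(2*w - 5)
(2) = (3*s^2 + 21*s + 30)/(3*s - 8)
(3) = (c^2 + 8*c + 12)/(c - 8)
(4) = (n^2 - 9*n + 14)/(n^2 + 4*n - 5)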